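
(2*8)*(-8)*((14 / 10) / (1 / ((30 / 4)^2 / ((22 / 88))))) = -40320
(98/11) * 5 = 490/11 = 44.55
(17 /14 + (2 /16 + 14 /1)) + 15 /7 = 17.48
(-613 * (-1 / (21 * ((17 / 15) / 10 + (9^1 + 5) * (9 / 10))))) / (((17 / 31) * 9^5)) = 950150 / 13400166717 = 0.00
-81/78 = -27/26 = -1.04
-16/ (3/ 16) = -85.33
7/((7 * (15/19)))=19/15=1.27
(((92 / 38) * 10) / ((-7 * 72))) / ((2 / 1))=-115 / 4788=-0.02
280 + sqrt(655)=305.59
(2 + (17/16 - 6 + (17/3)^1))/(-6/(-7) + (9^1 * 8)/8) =917/3312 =0.28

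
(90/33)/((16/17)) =2.90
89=89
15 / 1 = 15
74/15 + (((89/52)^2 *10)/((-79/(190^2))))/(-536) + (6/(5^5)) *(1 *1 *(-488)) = 3887177879627/134177550000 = 28.97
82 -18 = 64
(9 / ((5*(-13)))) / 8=-9 / 520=-0.02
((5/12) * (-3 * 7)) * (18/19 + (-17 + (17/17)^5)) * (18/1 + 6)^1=60060/19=3161.05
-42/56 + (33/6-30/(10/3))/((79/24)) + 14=12.19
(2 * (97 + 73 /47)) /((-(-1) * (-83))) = -9264 /3901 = -2.37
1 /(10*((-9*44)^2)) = 1 /1568160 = 0.00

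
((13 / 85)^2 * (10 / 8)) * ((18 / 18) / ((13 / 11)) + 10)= 1833 / 5780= 0.32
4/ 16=1/ 4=0.25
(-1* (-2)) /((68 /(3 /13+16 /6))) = 113 /1326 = 0.09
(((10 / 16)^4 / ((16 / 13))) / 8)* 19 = 154375 / 524288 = 0.29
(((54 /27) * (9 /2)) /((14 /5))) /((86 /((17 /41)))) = 765 /49364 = 0.02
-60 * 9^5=-3542940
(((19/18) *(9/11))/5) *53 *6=3021/55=54.93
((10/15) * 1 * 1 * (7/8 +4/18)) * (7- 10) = -79/36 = -2.19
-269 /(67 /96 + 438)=-0.61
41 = 41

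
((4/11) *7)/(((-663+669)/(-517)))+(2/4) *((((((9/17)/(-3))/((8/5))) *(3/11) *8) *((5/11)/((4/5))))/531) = -638855207/2912712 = -219.33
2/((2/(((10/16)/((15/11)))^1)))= 0.46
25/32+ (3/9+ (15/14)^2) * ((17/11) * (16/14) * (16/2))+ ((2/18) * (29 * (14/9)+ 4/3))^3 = 10211021503525/64164060576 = 159.14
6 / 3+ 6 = 8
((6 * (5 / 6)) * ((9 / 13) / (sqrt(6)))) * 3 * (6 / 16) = 135 * sqrt(6) / 208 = 1.59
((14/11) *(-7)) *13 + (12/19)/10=-120964/1045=-115.76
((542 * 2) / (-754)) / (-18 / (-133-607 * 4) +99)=-106774 / 7353153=-0.01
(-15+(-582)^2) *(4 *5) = 6774180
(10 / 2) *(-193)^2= 186245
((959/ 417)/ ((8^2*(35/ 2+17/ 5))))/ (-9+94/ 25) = -119875/ 365345376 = -0.00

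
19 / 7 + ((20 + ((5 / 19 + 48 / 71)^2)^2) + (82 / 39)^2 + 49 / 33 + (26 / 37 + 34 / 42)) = 443580427704479049470 / 14350580261009721729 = 30.91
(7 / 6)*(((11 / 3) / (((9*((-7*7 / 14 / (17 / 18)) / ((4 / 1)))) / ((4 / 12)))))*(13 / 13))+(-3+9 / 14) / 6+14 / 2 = 394123 / 61236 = 6.44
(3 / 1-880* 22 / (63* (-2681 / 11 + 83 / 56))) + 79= 111830254 / 1343007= 83.27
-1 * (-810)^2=-656100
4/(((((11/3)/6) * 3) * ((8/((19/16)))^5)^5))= 0.00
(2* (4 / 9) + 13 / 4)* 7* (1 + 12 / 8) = 5215 / 72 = 72.43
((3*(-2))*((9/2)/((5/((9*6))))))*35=-10206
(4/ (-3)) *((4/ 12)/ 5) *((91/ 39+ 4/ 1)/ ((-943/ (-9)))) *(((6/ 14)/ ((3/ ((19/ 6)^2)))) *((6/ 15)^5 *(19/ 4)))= -1042568/ 2784796875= -0.00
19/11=1.73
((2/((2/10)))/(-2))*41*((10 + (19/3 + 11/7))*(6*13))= -2004080/7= -286297.14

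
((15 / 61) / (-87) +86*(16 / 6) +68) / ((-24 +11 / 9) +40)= 4733799 / 274195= 17.26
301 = 301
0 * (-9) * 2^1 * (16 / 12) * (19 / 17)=0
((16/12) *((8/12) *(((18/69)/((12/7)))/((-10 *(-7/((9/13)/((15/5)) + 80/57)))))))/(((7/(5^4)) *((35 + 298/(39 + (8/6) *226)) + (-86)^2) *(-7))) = -8831650/1629448967601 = -0.00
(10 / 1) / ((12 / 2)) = 5 / 3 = 1.67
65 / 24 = 2.71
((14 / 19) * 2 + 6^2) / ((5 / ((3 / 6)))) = 356 / 95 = 3.75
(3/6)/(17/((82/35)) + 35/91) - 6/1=-48337/8145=-5.93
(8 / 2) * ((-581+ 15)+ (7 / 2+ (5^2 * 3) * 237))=68850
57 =57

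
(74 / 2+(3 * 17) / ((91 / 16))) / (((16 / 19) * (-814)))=-79477 / 1185184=-0.07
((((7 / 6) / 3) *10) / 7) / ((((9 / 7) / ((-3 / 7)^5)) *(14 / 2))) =-15 / 16807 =-0.00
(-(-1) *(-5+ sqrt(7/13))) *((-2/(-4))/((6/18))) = -15/2+ 3 *sqrt(91)/26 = -6.40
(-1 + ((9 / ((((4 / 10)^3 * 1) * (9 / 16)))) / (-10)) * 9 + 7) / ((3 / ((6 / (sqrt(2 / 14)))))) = -438 * sqrt(7) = -1158.84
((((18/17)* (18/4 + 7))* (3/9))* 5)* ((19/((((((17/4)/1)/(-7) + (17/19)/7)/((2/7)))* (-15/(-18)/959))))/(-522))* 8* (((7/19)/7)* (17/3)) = 26821312/22185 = 1208.98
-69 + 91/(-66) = -4645/66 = -70.38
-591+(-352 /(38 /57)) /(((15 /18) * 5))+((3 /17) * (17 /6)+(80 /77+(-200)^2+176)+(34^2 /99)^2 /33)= 4467380386709 /113201550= 39463.95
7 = 7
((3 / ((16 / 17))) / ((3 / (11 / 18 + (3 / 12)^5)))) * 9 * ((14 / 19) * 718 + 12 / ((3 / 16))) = 270141849 / 77824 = 3471.19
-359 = -359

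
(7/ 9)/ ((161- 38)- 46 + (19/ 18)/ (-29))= 406/ 40175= 0.01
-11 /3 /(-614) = 11 /1842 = 0.01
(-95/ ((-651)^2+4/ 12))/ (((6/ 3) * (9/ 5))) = -25/ 401496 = -0.00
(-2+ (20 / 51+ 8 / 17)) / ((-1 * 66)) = 29 / 1683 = 0.02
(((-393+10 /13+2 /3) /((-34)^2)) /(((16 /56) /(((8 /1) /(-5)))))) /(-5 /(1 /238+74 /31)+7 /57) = -1706366269 /1770467465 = -0.96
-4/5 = -0.80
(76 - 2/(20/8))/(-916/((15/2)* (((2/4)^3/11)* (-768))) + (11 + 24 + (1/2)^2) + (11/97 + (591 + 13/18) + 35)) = 218832/1967393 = 0.11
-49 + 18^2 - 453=-178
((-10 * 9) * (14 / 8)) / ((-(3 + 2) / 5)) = 315 / 2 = 157.50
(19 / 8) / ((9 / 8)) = 2.11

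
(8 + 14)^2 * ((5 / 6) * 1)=1210 / 3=403.33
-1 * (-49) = 49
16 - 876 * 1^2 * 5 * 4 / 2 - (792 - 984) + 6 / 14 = -59861 / 7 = -8551.57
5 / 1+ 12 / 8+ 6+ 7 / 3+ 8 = 137 / 6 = 22.83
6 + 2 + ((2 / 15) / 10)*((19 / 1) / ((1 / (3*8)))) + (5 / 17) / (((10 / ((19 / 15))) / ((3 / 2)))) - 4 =17231 / 1700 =10.14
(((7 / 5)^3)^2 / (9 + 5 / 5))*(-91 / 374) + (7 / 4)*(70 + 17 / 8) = 58921617153 / 467500000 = 126.04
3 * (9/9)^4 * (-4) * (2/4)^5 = -3/8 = -0.38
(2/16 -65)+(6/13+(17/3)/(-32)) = -80609/1248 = -64.59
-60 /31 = -1.94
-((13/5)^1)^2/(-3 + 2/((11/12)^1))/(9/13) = 24167/2025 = 11.93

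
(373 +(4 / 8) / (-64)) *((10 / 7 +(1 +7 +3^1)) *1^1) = 4635.76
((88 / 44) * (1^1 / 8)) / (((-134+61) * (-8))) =1 / 2336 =0.00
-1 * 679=-679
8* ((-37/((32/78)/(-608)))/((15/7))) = 1023568/5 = 204713.60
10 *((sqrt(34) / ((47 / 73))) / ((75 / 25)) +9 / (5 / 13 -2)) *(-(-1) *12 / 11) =-4680 / 77 +2920 *sqrt(34) / 517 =-27.85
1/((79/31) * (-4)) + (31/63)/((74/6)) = -0.06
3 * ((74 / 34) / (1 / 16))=1776 / 17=104.47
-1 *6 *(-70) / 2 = 210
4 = 4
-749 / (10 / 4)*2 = -2996 / 5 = -599.20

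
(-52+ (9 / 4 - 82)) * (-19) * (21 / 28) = 30039 / 16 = 1877.44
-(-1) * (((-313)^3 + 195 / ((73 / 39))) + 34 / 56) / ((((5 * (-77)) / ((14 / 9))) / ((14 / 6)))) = 289090.03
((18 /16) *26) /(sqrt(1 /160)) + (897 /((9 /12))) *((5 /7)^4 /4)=186875 /2401 + 117 *sqrt(10)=447.82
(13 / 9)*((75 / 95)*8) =520 / 57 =9.12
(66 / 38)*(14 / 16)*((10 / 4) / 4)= 1155 / 1216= 0.95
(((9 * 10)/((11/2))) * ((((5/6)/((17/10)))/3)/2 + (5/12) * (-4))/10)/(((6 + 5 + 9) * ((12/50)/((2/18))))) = -0.06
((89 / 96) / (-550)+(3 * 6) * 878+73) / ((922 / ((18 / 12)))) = 25.83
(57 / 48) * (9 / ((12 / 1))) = 57 / 64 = 0.89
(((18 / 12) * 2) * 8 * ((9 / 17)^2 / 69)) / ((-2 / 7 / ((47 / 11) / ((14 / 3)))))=-22842 / 73117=-0.31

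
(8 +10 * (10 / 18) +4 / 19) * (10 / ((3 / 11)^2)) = 2848340 / 1539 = 1850.77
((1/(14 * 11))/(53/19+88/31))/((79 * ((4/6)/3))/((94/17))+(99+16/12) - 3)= 83049/7234777550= 0.00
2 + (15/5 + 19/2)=29/2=14.50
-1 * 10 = -10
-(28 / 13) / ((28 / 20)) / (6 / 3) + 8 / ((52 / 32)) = 54 / 13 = 4.15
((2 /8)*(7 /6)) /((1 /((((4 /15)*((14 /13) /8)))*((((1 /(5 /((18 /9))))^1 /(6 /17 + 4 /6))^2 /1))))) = 14161 /8788000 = 0.00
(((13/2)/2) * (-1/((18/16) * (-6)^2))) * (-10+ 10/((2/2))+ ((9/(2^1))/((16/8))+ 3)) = -91/216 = -0.42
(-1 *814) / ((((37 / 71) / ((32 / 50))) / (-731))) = 18269152 / 25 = 730766.08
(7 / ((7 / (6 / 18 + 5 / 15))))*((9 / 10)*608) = 1824 / 5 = 364.80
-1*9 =-9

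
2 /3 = 0.67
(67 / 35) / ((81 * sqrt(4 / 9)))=67 / 1890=0.04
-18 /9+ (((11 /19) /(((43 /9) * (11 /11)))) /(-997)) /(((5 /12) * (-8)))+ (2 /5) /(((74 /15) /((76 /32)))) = -2178874619 /1205532520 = -1.81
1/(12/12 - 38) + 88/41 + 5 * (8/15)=4.79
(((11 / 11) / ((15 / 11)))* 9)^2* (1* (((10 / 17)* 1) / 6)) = 363 / 85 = 4.27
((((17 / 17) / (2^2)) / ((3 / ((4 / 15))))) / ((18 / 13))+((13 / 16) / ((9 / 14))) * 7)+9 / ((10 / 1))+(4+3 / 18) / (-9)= 30133 / 3240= 9.30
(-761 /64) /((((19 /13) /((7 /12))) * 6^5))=-69251 /113467392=-0.00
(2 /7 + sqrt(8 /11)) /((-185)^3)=-2 * sqrt(22) /69647875 - 2 /44321375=-0.00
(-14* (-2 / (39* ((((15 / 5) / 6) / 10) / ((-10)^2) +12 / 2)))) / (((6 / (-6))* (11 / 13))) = -0.14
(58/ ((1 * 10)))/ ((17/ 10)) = 58/ 17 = 3.41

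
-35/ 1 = -35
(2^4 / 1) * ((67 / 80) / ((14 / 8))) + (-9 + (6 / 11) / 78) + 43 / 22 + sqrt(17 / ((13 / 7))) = 563 / 910 + sqrt(1547) / 13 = 3.64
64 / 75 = 0.85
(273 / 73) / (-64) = -273 / 4672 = -0.06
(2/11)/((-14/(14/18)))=-1/99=-0.01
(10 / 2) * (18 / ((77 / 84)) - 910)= -48970 / 11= -4451.82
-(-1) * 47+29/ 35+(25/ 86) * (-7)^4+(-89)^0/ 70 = 1122441/ 1505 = 745.81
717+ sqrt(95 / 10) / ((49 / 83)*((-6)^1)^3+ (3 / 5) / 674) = 717- 139855*sqrt(38) / 35667831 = 716.98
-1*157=-157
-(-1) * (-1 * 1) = -1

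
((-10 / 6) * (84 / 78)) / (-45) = 14 / 351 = 0.04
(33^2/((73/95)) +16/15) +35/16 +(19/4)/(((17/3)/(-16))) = 419071061/297840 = 1407.03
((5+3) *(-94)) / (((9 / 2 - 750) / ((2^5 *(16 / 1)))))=770048 / 1491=516.46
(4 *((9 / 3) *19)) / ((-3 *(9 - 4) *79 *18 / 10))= -76 / 711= -0.11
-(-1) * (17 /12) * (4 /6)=17 /18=0.94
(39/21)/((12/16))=2.48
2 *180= 360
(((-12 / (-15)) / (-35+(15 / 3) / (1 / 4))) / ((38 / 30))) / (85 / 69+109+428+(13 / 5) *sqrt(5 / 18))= -6833392 / 87350733247+27508 *sqrt(10) / 436753666235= -0.00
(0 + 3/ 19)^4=81/ 130321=0.00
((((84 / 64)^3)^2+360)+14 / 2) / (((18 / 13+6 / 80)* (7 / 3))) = 405795285545 / 3714056192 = 109.26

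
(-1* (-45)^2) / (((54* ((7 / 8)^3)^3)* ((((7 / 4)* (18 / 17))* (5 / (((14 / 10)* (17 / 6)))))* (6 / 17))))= -164852924416 / 1089547389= -151.30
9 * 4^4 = 2304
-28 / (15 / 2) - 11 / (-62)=-3307 / 930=-3.56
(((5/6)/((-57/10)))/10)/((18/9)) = -5/684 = -0.01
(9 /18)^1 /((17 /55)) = 55 /34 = 1.62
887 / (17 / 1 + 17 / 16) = 14192 / 289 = 49.11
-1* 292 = -292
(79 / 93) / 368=79 / 34224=0.00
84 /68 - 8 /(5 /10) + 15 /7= -1502 /119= -12.62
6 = 6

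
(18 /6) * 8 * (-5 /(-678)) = 20 /113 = 0.18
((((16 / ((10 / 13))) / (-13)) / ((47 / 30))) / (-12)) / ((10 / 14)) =0.12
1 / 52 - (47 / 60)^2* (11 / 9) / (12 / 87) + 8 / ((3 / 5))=13335677 / 1684800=7.92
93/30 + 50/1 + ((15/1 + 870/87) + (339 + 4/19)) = 79289/190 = 417.31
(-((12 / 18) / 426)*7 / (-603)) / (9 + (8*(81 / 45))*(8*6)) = 35 / 1348994817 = 0.00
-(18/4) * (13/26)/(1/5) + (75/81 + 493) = 52129/108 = 482.68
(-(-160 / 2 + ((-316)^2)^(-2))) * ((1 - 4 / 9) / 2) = 3988488294395 / 179481973248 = 22.22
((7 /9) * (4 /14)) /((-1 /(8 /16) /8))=-8 /9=-0.89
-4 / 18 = -2 / 9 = -0.22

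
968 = 968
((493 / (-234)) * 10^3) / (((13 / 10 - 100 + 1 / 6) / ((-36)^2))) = 266220000 / 9607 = 27711.04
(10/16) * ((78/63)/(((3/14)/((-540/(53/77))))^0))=65/84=0.77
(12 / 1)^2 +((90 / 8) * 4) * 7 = 459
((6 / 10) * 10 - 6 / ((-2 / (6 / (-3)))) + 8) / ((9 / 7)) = 56 / 9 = 6.22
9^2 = 81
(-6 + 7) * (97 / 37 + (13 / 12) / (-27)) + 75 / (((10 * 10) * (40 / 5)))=256567 / 95904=2.68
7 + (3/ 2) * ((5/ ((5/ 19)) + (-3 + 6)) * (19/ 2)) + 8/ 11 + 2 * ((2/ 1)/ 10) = 35379/ 110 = 321.63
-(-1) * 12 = 12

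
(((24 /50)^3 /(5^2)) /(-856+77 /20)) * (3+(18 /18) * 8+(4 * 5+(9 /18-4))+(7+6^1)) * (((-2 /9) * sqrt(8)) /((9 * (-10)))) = -2304 * sqrt(2) /2219140625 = -0.00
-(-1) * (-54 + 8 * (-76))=-662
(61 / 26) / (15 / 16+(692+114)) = 488 / 167843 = 0.00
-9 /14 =-0.64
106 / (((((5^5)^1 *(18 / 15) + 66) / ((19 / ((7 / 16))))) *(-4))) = -19 / 63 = -0.30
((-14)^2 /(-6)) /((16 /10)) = -245 /12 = -20.42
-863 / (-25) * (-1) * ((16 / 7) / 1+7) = -320.54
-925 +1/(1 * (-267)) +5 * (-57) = -323071/267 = -1210.00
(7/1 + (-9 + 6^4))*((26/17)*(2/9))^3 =181946752/3581577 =50.80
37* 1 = 37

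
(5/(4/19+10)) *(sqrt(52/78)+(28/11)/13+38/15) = 95 *sqrt(6)/582+55613/41613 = 1.74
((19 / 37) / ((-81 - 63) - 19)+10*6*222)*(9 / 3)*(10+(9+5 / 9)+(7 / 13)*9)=229350432355 / 235209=975092.08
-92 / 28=-23 / 7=-3.29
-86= -86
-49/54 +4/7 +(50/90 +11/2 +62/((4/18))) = 53812/189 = 284.72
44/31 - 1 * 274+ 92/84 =-176737/651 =-271.49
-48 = -48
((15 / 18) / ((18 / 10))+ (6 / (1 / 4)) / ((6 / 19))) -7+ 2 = 3859 / 54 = 71.46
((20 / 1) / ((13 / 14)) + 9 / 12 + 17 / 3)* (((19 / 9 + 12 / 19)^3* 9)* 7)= 3149217490643 / 86670324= 36335.59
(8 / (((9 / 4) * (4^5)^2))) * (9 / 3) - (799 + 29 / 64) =-78589439 / 98304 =-799.45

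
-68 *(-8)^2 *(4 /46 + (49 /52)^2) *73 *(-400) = 481555654400 /3887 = 123888771.39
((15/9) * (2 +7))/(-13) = -15/13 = -1.15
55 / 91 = 0.60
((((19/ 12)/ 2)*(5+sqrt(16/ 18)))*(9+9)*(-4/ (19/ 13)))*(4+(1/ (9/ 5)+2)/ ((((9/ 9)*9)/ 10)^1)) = -36010/ 27- 14404*sqrt(2)/ 81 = -1585.19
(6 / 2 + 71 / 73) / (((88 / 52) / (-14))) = -26390 / 803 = -32.86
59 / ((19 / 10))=590 / 19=31.05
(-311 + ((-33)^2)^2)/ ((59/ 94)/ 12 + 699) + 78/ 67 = 89665166778/ 52831577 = 1697.19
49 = 49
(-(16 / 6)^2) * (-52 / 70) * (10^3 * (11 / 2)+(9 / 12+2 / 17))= 22229792 / 765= 29058.55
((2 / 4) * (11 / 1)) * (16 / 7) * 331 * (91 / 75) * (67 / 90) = 12685244 / 3375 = 3758.59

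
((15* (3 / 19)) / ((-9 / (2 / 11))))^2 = 100 / 43681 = 0.00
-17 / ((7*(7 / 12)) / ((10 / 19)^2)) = -20400 / 17689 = -1.15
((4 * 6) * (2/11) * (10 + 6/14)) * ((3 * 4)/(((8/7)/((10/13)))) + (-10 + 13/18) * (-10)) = 13782400/3003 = 4589.54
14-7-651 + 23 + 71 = -550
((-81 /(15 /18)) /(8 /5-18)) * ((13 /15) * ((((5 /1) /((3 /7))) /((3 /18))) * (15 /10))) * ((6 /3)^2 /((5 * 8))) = 22113 /410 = 53.93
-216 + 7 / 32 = -6905 / 32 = -215.78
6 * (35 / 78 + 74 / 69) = 2729 / 299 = 9.13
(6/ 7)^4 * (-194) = -251424/ 2401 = -104.72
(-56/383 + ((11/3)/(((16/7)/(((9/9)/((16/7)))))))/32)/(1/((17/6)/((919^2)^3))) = -19886923/34021565284826083623026688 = -0.00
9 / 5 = 1.80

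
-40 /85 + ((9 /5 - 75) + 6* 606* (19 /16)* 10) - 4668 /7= 50499997 /1190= 42436.97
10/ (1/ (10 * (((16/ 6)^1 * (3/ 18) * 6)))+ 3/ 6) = 800/ 43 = 18.60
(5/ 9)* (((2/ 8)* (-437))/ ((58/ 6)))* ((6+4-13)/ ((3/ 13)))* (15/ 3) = 142025/ 348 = 408.12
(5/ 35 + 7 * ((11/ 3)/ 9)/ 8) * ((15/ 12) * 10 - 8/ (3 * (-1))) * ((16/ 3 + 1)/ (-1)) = -186485/ 3888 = -47.96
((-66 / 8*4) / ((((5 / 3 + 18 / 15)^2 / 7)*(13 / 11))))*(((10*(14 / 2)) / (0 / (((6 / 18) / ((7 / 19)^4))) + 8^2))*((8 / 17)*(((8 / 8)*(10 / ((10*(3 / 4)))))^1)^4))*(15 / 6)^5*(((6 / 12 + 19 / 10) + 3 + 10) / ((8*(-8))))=35666640625 / 39228384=909.20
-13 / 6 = -2.17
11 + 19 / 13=12.46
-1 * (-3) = 3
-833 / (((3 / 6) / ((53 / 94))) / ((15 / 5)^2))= -397341 / 47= -8454.06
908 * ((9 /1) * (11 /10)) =44946 /5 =8989.20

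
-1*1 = -1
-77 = -77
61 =61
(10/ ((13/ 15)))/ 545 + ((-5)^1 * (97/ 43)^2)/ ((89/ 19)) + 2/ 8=-4813439883/ 932731748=-5.16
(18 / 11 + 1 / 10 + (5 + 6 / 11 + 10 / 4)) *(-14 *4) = -30128 / 55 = -547.78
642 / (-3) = -214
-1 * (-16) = 16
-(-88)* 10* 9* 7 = 55440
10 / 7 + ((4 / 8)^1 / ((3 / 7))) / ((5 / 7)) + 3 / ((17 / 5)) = 3.94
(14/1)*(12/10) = 84/5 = 16.80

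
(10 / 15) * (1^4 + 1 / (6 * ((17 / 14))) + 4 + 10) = 1544 / 153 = 10.09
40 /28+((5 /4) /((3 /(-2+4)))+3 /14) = 52 /21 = 2.48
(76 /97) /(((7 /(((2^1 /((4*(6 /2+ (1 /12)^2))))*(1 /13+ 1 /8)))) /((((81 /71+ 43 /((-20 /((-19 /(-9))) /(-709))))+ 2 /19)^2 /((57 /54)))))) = 1833234446769375387 /49681750170650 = 36899.55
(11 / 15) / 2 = 0.37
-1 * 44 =-44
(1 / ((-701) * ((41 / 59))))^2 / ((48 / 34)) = 59177 / 19825081944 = 0.00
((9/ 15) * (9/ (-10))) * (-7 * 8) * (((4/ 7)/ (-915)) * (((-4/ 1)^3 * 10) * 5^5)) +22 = 2305342/ 61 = 37792.49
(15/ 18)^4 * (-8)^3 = -246.91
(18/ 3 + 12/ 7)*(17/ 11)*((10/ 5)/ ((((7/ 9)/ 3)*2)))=24786/ 539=45.99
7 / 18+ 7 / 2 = 35 / 9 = 3.89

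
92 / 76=23 / 19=1.21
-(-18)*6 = 108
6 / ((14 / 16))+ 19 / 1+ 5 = 216 / 7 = 30.86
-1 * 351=-351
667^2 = 444889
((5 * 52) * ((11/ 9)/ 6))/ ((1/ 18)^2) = 17160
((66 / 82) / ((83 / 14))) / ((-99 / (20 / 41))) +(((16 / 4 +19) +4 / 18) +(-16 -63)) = -70041386 / 1255707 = -55.78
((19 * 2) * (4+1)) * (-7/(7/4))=-760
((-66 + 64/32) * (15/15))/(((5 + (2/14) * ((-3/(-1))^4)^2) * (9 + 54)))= -16/14841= -0.00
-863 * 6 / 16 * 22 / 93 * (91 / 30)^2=-704.40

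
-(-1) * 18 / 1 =18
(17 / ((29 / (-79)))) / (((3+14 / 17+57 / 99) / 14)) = -5273961 / 35786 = -147.37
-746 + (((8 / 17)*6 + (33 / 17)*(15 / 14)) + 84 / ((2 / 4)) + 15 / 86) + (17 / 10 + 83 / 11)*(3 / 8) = -2564233873 / 4502960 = -569.46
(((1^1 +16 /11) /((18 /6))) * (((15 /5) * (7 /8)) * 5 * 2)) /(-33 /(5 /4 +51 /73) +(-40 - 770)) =-25605 /985864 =-0.03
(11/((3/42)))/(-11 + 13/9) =-693/43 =-16.12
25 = 25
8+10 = 18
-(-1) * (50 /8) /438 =25 /1752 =0.01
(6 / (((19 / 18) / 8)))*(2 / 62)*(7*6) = 61.61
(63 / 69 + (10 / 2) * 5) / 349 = 596 / 8027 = 0.07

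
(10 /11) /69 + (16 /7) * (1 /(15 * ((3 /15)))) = 4118 /5313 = 0.78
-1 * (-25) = 25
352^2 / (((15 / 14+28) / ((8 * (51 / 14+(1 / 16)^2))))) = 4600640 / 37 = 124341.62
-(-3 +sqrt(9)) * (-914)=0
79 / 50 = 1.58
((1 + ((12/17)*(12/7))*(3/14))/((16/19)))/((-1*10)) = -19931/133280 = -0.15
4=4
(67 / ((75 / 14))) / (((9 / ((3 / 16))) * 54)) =469 / 97200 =0.00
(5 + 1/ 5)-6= -4/ 5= -0.80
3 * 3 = 9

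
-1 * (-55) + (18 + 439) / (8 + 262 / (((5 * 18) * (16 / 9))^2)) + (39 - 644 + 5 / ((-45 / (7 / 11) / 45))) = -50868685 / 102531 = -496.13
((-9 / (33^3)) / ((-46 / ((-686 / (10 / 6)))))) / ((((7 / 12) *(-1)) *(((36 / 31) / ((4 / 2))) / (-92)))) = -12152 / 19965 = -0.61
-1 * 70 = -70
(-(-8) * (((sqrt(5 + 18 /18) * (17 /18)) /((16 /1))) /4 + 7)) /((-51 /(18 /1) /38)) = -12768 /17 - 19 * sqrt(6) /12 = -754.94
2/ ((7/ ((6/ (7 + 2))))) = 4/ 21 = 0.19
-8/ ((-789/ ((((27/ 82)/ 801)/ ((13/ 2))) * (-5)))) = -40/ 12475931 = -0.00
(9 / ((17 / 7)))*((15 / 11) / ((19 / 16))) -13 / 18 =3.53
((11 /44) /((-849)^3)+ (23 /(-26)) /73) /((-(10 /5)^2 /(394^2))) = 1092479683745227 /2323000346004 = 470.29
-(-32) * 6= 192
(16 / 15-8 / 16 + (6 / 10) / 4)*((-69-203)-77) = -15007 / 60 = -250.12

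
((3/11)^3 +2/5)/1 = 2797/6655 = 0.42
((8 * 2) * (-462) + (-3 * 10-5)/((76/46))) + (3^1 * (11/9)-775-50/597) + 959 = -7225.60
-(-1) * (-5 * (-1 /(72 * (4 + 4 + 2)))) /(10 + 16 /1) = 1 /3744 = 0.00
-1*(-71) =71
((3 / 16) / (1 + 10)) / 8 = 3 / 1408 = 0.00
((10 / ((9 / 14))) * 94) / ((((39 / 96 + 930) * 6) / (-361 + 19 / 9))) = -35795200 / 380781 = -94.00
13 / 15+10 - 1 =148 / 15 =9.87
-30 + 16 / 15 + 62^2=57226 / 15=3815.07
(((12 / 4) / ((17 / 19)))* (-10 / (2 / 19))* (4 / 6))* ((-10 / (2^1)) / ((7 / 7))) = 18050 / 17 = 1061.76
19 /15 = 1.27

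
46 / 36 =23 / 18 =1.28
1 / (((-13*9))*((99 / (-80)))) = 80 / 11583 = 0.01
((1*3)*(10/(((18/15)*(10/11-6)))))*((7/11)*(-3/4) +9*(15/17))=-139575/3808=-36.65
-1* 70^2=-4900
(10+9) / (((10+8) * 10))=19 / 180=0.11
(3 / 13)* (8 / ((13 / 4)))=96 / 169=0.57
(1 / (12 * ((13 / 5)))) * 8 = 10 / 39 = 0.26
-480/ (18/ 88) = -7040/ 3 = -2346.67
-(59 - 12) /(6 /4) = -94 /3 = -31.33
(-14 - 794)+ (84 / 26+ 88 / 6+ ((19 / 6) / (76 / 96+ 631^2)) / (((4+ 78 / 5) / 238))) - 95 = -2309016424999 / 2608756059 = -885.10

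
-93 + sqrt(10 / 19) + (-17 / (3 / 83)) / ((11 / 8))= -14357 / 33 + sqrt(190) / 19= -434.34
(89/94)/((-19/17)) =-1513/1786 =-0.85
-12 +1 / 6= -71 / 6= -11.83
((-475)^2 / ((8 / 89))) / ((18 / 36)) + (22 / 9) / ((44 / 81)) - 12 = 20080595 / 4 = 5020148.75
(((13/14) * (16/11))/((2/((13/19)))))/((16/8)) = 338/1463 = 0.23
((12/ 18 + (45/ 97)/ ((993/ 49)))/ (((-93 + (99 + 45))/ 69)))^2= 8074999321/ 9277735041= 0.87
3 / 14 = 0.21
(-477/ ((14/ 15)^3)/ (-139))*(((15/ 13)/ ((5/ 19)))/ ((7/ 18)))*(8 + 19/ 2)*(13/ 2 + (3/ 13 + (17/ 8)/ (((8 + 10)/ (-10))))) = 2383540678125/ 515674432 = 4622.18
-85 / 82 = -1.04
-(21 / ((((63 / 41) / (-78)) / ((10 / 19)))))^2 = -113635600 / 361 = -314780.06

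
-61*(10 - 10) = 0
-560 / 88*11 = -70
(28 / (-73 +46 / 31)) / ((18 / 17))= -7378 / 19953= -0.37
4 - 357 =-353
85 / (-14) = -85 / 14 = -6.07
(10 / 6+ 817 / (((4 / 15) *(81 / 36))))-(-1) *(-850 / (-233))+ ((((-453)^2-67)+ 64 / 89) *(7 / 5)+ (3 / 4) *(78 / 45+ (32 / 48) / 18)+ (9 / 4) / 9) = 53856379837 / 186633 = 288568.37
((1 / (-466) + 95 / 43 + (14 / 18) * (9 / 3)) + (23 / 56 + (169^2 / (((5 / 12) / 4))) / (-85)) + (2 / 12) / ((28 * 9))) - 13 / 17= -10370428784917 / 3219104700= -3221.53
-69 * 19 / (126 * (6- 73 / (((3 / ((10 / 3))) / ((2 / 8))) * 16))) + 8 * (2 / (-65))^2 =-88318288 / 40310725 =-2.19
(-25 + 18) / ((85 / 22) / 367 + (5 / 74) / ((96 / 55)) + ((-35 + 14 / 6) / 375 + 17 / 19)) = -1430357544000 / 175088827883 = -8.17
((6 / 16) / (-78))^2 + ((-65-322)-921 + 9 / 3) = -56459519 / 43264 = -1305.00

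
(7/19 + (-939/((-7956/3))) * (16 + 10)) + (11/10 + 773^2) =965026574/1615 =597539.67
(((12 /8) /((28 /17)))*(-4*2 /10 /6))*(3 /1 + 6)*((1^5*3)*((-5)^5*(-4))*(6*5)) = -8606250 /7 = -1229464.29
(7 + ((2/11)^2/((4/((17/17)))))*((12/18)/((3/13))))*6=15298/363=42.14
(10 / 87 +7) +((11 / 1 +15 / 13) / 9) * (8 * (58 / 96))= 138862 / 10179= 13.64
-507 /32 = -15.84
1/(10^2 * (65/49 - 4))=-0.00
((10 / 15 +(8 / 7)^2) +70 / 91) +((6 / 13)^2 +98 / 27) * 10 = 9204740 / 223587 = 41.17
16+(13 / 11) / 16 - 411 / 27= 1349 / 1584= 0.85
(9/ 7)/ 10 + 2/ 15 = 11/ 42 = 0.26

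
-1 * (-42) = 42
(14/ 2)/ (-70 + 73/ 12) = -84/ 767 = -0.11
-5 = -5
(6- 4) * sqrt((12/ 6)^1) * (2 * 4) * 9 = 144 * sqrt(2) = 203.65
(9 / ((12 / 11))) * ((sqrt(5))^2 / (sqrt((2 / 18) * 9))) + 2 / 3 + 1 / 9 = 1513 / 36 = 42.03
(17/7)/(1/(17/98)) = 289/686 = 0.42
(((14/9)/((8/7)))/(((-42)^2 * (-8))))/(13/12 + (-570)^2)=-0.00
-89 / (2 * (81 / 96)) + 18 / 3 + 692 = 17422 / 27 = 645.26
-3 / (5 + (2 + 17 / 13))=-13 / 36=-0.36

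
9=9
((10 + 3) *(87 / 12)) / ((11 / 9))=3393 / 44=77.11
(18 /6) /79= 3 /79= 0.04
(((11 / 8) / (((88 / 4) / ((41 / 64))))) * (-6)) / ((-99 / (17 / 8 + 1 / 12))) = 2173 / 405504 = 0.01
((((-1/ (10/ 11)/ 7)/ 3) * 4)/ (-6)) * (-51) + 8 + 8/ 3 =311/ 35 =8.89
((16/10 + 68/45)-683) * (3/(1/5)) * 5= -152975/3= -50991.67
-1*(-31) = 31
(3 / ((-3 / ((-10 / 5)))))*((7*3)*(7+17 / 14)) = 345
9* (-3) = -27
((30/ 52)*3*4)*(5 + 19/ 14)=4005/ 91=44.01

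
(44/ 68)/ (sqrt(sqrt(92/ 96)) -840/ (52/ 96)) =11/ (17* (-20160/ 13 + 3^(3/ 4)* 46^(1/ 4)/ 6)) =-0.00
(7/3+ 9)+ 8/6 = 38/3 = 12.67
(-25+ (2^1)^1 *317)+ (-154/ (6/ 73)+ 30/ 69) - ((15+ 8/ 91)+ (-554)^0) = -8039128/ 6279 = -1280.32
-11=-11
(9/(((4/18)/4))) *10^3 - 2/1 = 161998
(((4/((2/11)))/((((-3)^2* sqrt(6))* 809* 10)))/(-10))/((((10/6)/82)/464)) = -104632* sqrt(6)/910125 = -0.28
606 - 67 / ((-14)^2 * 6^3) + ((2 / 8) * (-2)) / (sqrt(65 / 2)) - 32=24300797 / 42336 - sqrt(130) / 130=573.91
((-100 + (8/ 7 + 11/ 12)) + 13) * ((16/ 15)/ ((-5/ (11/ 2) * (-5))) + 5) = -444.64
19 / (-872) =-19 / 872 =-0.02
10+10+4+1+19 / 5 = 144 / 5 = 28.80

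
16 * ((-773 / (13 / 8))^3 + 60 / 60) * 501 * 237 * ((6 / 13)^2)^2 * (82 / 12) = -3978799925154062811264 / 62748517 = -63408668688601.24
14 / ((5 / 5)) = 14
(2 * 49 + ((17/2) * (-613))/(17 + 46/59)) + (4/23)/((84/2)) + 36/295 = -58272131131/298933530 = -194.93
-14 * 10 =-140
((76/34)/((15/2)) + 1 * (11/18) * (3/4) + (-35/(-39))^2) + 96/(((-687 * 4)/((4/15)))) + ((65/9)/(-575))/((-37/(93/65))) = 1.55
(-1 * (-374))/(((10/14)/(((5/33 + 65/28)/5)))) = 7769/30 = 258.97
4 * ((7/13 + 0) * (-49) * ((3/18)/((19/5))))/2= -1715/741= -2.31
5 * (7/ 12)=35/ 12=2.92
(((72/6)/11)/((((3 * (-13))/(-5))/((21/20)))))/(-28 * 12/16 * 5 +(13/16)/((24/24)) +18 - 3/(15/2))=-560/330187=-0.00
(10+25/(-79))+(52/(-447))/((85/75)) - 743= -146762296/200107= -733.42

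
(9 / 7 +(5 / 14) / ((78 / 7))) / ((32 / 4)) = 0.16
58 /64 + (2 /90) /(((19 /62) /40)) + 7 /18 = 2551 /608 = 4.20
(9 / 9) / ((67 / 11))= 11 / 67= 0.16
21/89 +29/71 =4072/6319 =0.64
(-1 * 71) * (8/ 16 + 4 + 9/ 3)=-1065/ 2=-532.50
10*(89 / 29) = 890 / 29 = 30.69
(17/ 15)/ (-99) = -17/ 1485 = -0.01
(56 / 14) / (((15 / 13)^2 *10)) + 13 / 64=36257 / 72000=0.50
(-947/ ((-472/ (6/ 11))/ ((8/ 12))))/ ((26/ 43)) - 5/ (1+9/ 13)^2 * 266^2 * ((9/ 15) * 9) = -247632886745/ 371228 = -667064.14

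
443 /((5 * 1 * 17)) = 443 /85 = 5.21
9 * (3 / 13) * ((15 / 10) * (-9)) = -729 / 26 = -28.04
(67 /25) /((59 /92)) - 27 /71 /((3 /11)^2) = -97781 /104725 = -0.93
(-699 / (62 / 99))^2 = 4788778401 / 3844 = 1245780.02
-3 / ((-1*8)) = 3 / 8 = 0.38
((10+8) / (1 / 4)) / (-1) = -72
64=64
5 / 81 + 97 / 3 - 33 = -49 / 81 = -0.60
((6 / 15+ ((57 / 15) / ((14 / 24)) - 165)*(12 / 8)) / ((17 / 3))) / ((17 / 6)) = -14.78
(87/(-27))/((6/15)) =-145/18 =-8.06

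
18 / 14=9 / 7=1.29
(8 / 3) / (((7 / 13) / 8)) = 39.62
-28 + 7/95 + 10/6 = -7484/285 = -26.26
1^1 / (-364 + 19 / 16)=-16 / 5805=-0.00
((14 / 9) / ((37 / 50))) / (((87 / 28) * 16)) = 1225 / 28971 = 0.04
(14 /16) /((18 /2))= 7 /72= 0.10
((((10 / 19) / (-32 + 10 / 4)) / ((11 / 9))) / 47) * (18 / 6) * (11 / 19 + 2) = -0.00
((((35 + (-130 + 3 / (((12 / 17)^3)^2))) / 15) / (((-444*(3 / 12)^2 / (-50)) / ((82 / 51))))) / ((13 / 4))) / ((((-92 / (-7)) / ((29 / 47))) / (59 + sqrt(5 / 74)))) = -172897710203435 / 14846691854592 - 2930469664465*sqrt(370) / 1098655197239808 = -11.70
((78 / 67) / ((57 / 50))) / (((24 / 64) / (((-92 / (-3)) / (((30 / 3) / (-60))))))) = -1913600 / 3819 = -501.07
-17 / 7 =-2.43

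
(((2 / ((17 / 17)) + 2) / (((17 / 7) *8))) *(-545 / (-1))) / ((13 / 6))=11445 / 221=51.79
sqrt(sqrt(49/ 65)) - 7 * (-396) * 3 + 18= 65^(3/ 4) * sqrt(7)/ 65 + 8334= 8334.93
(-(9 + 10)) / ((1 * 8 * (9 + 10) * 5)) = -1 / 40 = -0.02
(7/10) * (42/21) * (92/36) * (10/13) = 2.75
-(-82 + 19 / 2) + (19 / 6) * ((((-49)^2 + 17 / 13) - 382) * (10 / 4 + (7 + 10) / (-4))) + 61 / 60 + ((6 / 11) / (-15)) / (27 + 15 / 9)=-4103482169 / 368940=-11122.36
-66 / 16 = -33 / 8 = -4.12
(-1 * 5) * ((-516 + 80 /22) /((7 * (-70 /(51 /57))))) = -47906 /10241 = -4.68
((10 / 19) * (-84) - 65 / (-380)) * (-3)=10041 / 76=132.12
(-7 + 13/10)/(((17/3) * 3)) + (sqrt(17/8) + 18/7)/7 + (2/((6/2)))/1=sqrt(34)/28 + 17461/24990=0.91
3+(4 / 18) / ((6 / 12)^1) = 31 / 9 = 3.44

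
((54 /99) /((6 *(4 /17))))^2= 289 /1936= 0.15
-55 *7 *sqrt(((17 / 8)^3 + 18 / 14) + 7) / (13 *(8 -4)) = -55 *sqrt(897218) / 1664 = -31.31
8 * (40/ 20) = 16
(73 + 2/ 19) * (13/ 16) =18057/ 304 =59.40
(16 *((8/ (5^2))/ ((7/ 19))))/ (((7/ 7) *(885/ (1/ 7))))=0.00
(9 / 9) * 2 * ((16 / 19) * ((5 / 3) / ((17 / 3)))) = 160 / 323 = 0.50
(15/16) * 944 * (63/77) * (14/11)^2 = 1561140/1331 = 1172.91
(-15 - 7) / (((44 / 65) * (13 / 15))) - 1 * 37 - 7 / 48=-3583 / 48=-74.65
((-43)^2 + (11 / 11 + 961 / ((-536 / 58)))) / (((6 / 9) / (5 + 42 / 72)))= 467931 / 32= 14622.84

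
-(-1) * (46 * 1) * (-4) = -184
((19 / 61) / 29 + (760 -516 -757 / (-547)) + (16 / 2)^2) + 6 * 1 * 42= 543229606 / 967643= 561.39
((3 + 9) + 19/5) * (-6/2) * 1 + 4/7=-46.83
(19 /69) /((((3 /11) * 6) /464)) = 48488 /621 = 78.08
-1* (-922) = 922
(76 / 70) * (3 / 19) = 6 / 35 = 0.17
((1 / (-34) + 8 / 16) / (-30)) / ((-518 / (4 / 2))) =4 / 66045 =0.00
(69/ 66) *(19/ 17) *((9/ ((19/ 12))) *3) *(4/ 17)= 14904/ 3179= 4.69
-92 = -92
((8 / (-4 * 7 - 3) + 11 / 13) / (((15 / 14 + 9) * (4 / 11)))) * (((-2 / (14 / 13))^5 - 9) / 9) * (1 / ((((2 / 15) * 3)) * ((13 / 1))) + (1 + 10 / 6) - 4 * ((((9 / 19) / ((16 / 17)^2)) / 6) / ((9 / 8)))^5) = -681488446306407874363671409 / 429699736305643263897894912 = -1.59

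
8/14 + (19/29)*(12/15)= 1112/1015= 1.10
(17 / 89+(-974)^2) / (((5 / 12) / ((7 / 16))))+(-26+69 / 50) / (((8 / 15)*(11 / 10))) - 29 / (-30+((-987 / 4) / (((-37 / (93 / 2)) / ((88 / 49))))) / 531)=17256399494236351 / 17324501480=996069.04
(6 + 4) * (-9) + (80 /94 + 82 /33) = -134416 /1551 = -86.66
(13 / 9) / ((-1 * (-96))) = 13 / 864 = 0.02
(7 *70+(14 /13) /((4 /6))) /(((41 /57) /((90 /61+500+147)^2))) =570020359679463 /1983293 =287411068.20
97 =97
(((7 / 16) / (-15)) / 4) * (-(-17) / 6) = -119 / 5760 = -0.02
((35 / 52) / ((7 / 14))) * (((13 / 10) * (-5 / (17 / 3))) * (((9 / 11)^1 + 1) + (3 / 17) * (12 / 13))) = -126420 / 41327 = -3.06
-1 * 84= -84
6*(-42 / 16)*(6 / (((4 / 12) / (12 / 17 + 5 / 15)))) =-10017 / 34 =-294.62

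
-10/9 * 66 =-220/3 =-73.33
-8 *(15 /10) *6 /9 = -8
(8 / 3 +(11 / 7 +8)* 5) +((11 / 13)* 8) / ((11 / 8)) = 15137 / 273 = 55.45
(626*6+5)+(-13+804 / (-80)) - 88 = 72999 / 20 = 3649.95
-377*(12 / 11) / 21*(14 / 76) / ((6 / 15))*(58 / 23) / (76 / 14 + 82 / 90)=-34438950 / 9599579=-3.59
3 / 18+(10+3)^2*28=28393 / 6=4732.17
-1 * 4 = -4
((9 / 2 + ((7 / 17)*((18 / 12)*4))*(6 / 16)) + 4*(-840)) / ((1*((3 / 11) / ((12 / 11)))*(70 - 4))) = -203.31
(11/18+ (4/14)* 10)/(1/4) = 874/63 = 13.87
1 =1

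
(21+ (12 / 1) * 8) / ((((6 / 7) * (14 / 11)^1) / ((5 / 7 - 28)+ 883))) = 91775.36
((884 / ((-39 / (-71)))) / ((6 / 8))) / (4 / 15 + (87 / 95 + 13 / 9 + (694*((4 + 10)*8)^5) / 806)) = 369679960 / 2614301711853529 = 0.00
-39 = -39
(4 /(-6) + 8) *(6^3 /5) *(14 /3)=7392 /5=1478.40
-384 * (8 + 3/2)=-3648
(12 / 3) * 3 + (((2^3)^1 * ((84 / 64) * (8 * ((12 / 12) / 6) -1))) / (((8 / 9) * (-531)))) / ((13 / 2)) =73625 / 6136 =12.00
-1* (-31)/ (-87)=-31/ 87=-0.36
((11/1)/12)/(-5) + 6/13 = 217/780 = 0.28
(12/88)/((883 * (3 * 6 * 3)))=1/349668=0.00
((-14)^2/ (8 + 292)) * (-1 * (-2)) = 98/ 75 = 1.31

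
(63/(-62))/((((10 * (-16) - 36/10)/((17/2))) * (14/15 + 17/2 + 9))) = 11475/4006564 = 0.00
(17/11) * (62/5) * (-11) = -1054/5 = -210.80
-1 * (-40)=40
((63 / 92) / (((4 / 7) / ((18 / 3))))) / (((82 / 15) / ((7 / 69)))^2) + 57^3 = 121206461502627 / 654487264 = 185193.00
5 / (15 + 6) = 5 / 21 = 0.24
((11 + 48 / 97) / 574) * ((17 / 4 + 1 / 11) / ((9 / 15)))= 1064825 / 7349496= 0.14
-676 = -676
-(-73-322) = 395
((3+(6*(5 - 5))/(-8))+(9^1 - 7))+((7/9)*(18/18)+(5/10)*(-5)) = 59/18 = 3.28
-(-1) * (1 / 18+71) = 1279 / 18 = 71.06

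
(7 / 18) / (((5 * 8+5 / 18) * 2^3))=7 / 5800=0.00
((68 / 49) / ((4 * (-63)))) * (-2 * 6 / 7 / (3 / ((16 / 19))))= 1088 / 410571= 0.00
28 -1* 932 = -904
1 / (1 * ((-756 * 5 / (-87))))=29 / 1260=0.02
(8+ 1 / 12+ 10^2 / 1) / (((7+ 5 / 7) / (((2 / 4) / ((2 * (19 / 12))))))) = 9079 / 4104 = 2.21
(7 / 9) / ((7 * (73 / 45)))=5 / 73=0.07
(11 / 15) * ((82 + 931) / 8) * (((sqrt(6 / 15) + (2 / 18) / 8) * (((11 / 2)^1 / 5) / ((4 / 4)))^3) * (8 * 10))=14831333 / 108000 + 14831333 * sqrt(10) / 7500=6390.77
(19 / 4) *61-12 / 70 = 40541 / 140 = 289.58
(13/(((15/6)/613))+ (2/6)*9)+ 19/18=287249/90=3191.66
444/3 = 148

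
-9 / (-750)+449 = 112253 / 250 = 449.01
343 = 343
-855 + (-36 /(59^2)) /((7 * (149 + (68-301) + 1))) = -1729204119 /2022461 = -855.00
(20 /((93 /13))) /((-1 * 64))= -0.04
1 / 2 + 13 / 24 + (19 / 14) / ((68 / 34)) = 289 / 168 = 1.72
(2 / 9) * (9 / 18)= 1 / 9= 0.11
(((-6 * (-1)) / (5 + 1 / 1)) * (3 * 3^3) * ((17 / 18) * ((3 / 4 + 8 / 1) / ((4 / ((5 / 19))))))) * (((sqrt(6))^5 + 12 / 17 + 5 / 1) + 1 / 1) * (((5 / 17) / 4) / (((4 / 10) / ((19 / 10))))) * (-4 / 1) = -70875 * sqrt(6) / 32-448875 / 1088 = -5837.81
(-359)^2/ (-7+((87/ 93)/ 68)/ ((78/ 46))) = -10595564772/ 574817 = -18432.94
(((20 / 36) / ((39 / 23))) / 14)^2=0.00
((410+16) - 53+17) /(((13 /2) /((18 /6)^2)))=540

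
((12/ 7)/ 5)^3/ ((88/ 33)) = 648/ 42875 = 0.02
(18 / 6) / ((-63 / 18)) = -6 / 7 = -0.86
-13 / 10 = -1.30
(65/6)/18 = 65/108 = 0.60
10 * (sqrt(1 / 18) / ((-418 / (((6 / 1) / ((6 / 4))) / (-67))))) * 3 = 10 * sqrt(2) / 14003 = 0.00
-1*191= -191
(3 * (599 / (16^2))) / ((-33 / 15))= -8985 / 2816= -3.19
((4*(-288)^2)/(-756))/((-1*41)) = 3072/287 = 10.70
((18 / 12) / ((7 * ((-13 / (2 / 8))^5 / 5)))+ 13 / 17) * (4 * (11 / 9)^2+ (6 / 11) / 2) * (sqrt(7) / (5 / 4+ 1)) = 385220442578623 * sqrt(7) / 181406939890176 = 5.62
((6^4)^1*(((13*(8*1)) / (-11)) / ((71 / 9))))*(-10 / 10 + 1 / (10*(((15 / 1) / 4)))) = 29517696 / 19525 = 1511.79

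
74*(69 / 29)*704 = 123952.55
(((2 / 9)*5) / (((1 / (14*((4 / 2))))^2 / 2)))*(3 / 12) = 3920 / 9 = 435.56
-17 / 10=-1.70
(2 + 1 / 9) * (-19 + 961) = 5966 / 3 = 1988.67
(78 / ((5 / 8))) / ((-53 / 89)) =-55536 / 265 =-209.57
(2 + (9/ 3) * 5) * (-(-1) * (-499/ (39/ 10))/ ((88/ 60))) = -212075/ 143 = -1483.04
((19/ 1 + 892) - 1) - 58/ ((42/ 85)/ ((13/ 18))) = 311935/ 378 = 825.22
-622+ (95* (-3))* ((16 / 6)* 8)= -6702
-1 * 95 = -95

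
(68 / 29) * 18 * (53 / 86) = 32436 / 1247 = 26.01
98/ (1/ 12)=1176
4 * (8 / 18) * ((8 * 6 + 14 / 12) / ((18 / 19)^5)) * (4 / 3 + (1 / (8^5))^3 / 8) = 822412691862770952261535 / 5385144351531158470656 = 152.72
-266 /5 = -53.20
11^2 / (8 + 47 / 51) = 6171 / 455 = 13.56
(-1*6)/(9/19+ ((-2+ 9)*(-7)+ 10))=19/122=0.16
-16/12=-4/3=-1.33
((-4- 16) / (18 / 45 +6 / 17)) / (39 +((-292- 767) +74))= 425 / 15136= 0.03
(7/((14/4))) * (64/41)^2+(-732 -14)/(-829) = 5.77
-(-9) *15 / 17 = 135 / 17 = 7.94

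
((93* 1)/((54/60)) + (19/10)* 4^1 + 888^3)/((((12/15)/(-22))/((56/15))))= -3235049585152/45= -71889990781.16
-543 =-543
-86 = -86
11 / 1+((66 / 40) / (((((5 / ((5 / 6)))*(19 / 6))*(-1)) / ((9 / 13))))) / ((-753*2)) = 27278779 / 2479880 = 11.00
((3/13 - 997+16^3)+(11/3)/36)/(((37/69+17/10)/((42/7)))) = 500418245/60177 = 8315.77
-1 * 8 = -8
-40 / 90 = -4 / 9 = -0.44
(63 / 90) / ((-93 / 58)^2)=11774 / 43245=0.27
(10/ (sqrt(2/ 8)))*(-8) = -160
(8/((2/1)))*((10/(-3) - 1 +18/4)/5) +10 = 152/15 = 10.13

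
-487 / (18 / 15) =-2435 / 6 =-405.83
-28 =-28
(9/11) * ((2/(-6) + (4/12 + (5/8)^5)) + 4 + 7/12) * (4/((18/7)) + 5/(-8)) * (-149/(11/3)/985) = -918306221/6248726528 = -0.15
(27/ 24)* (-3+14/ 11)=-171/ 88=-1.94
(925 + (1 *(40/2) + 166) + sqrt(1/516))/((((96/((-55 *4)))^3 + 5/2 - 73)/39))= -4805908250/7828841 - 2162875 *sqrt(129)/1009920489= -613.90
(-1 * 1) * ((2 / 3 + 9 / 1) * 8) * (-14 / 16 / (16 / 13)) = 2639 / 48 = 54.98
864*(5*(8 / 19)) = 34560 / 19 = 1818.95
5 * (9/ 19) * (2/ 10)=9/ 19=0.47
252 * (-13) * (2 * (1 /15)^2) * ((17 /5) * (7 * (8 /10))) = -346528 /625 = -554.44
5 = 5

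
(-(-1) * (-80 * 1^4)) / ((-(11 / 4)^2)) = 1280 / 121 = 10.58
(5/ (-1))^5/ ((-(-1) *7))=-3125/ 7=-446.43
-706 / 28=-353 / 14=-25.21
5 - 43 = -38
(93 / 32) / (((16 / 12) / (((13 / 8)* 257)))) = 932139 / 1024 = 910.29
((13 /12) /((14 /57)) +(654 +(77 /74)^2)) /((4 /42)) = 151678215 /21904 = 6924.68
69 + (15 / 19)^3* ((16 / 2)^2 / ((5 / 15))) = 1121271 / 6859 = 163.47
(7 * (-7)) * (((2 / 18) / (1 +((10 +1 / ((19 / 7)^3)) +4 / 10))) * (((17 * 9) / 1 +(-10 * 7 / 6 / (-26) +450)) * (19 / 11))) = -12420242905 / 25059996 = -495.62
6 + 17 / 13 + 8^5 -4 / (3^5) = 103537145 / 3159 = 32775.29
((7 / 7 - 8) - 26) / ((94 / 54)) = -18.96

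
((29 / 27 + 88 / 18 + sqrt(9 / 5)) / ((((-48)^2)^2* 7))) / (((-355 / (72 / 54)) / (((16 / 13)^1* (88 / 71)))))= -253 / 275175688320 - 11* sqrt(5) / 118903075200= -0.00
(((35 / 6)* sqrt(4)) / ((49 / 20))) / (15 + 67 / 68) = 6800 / 22827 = 0.30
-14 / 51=-0.27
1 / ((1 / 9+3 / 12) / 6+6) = 216 / 1309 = 0.17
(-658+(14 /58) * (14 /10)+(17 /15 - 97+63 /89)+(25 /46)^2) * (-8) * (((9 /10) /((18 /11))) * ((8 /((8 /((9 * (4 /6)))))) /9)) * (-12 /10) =-271249424534 /102401175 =-2648.89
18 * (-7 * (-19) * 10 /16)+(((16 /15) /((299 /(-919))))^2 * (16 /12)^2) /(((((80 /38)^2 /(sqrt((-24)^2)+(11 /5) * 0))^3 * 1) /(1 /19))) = 693948212018123 /419067187500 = 1655.94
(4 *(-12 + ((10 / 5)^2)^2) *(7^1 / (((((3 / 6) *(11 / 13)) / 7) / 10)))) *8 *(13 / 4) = 5299840 / 11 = 481803.64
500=500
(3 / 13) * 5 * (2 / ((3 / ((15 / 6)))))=25 / 13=1.92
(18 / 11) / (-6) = -3 / 11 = -0.27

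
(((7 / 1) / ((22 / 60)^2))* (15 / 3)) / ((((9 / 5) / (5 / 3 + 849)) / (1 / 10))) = 406000 / 33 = 12303.03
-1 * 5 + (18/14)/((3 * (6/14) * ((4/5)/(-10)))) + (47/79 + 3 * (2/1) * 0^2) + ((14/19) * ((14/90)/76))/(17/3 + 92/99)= -1574085817/93114535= -16.90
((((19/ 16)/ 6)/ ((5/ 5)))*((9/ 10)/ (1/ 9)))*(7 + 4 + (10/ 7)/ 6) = 10089/ 560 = 18.02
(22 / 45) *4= 88 / 45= 1.96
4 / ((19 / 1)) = 0.21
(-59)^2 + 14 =3495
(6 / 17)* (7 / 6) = 0.41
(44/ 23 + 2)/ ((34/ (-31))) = -1395/ 391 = -3.57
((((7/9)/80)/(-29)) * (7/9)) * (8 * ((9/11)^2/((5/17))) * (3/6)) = -833/350900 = -0.00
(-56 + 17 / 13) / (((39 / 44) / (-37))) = 385836 / 169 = 2283.05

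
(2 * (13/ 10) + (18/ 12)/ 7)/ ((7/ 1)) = 197/ 490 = 0.40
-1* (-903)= 903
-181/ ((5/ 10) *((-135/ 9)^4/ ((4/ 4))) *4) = -181/ 101250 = -0.00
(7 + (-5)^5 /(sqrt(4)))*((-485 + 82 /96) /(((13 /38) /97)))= 44414167649 /208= 213529652.16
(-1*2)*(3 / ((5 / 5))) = -6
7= 7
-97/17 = -5.71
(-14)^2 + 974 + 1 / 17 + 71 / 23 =458700 / 391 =1173.15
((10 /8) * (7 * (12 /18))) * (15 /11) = 175 /22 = 7.95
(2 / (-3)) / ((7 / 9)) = -6 / 7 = -0.86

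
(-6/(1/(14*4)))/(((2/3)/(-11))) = 5544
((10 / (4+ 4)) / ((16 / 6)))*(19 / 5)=57 / 32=1.78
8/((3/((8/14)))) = 1.52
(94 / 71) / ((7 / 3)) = 282 / 497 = 0.57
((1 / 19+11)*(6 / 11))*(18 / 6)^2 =11340 / 209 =54.26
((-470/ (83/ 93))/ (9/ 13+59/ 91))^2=3955345328025/ 25633969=154300.93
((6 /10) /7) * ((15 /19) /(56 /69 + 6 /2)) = 621 /34979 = 0.02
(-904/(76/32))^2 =52301824/361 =144880.40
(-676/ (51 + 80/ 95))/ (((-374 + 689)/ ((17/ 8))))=-54587/ 620550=-0.09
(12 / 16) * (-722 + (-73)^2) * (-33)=-456093 / 4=-114023.25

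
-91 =-91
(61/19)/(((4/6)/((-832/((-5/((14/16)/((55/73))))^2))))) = -621206859/2873750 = -216.17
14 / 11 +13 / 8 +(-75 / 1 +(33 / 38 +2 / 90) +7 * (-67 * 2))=-75933083 / 75240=-1009.21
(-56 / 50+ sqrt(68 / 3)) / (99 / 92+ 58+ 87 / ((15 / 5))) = -2576 / 202575+ 184*sqrt(51) / 24309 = 0.04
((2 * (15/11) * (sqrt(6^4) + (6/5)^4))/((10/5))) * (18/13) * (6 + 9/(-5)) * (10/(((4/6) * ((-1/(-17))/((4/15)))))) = 1834957152/89375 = 20530.99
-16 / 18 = -8 / 9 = -0.89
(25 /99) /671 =25 /66429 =0.00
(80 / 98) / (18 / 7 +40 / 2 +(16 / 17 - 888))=-340 / 360059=-0.00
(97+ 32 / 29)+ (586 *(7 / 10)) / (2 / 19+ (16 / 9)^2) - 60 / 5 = 22041113 / 104110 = 211.71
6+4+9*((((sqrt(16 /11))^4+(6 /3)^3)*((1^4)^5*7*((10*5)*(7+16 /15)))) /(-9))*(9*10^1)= -2570390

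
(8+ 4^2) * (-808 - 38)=-20304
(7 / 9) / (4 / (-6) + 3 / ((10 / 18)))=35 / 213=0.16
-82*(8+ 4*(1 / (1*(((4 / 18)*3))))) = -1148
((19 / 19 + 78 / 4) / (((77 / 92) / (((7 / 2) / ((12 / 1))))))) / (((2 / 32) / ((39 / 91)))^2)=181056 / 539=335.91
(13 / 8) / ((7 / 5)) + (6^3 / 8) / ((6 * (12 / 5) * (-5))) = 11 / 14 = 0.79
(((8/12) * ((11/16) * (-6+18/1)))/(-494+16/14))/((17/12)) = -77/9775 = -0.01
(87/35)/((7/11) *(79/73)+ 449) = 69861/12638500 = 0.01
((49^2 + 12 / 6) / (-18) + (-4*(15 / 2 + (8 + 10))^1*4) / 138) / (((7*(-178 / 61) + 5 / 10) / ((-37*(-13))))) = 14167189 / 4301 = 3293.93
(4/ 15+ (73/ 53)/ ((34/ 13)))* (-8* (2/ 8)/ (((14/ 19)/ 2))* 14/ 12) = -407417/ 81090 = -5.02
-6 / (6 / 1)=-1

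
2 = 2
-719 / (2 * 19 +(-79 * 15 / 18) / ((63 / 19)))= -271782 / 6859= -39.62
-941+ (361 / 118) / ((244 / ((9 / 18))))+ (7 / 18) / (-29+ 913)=-107776267601 / 114534576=-940.99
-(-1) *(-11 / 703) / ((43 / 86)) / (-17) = 0.00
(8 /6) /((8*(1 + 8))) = 1 /54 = 0.02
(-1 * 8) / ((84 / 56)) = -16 / 3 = -5.33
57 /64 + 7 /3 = 619 /192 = 3.22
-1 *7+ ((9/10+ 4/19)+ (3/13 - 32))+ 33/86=-1979488/53105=-37.27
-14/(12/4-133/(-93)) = -651/206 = -3.16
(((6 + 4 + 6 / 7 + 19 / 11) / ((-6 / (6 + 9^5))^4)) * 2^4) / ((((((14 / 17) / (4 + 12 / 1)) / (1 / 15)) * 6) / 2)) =1319207473154276851000 / 1617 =815836408877103803.96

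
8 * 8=64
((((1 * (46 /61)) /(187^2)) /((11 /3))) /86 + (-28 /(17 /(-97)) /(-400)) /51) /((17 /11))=-2370512927 /467790803700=-0.01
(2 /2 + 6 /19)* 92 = 2300 /19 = 121.05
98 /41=2.39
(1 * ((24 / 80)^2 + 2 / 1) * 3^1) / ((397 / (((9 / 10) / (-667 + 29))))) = -0.00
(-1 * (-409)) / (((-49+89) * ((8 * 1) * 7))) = 409 / 2240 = 0.18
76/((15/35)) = 177.33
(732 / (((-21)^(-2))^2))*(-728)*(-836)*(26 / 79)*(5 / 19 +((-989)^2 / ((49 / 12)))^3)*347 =75207305145117627291855738450371328 / 553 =135998743481225365808057400000000.00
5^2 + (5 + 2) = 32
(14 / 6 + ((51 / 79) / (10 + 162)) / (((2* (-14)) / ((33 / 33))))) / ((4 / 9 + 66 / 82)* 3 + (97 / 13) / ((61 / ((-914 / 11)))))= -952437285085 / 2618973784784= -0.36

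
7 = 7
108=108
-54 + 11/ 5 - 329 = -1904/ 5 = -380.80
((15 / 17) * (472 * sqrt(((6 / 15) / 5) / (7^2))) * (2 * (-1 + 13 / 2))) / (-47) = -15576 * sqrt(2) / 5593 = -3.94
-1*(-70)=70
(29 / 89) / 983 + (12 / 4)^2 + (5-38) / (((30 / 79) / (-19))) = 1452371977 / 874870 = 1660.10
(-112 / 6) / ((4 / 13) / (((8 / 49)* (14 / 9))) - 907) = 0.02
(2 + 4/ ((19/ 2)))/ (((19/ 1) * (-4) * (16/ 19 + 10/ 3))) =-69/ 9044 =-0.01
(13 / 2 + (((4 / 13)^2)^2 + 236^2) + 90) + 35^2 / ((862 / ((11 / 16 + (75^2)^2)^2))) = 1422718402054857.40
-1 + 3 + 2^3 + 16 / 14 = 11.14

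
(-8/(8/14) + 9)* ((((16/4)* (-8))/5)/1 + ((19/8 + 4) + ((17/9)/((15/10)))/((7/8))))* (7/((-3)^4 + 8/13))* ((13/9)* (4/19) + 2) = -27379651/19594548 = -1.40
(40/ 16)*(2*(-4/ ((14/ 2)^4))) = -20/ 2401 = -0.01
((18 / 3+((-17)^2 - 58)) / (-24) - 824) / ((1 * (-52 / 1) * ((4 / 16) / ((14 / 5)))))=46697 / 260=179.60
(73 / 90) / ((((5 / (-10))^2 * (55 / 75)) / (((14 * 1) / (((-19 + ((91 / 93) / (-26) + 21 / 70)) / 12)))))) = -3801840 / 95843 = -39.67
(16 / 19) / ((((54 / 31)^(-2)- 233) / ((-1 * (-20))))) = -933120 / 12890873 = -0.07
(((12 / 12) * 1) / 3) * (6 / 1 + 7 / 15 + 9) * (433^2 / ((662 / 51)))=369728308 / 4965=74466.93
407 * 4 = 1628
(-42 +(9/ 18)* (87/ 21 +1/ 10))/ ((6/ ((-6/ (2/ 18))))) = 50247/ 140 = 358.91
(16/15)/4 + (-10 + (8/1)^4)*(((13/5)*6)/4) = 47807/3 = 15935.67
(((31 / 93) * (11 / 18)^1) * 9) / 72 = 11 / 432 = 0.03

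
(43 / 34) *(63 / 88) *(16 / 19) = 2709 / 3553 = 0.76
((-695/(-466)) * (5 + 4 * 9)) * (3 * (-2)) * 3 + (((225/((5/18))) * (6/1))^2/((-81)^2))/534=-22684695/20737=-1093.92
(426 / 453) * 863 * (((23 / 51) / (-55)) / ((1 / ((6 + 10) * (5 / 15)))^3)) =-11544813568 / 11435985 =-1009.52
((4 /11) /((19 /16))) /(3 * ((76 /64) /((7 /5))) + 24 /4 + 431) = 7168 /10288861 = 0.00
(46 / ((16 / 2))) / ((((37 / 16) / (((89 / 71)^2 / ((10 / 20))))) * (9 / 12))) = 5829856 / 559551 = 10.42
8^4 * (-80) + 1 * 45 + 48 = -327587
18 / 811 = 0.02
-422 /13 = -32.46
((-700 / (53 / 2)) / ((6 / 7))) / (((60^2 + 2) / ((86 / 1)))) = -0.74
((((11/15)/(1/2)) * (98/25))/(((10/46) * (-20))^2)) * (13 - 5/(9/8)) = 21955087/8437500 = 2.60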